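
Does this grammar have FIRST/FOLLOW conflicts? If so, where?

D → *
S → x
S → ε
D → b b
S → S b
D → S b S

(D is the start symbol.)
Yes. S → S b with FOLLOW(S) on { 'b' }

A FIRST/FOLLOW conflict occurs when a non-terminal N has a nullable alternative N → β (β ⇒* ε) and another alternative N → α with FIRST(α) ∩ FOLLOW(N) ≠ ∅: on such a lookahead the parser cannot decide between expanding α and letting N vanish via β.

Nullable non-terminals: S.
FIRST sets used below: FIRST(S) = { 'b', 'x', ε }

S: nullable alternative(s) S → ε; FOLLOW(S) = { $, 'b' }
  S → x: FIRST \ {ε} = { 'x' } — disjoint from FOLLOW(S)
  S → ε: FIRST \ {ε} = { } — this is the only nullable alternative, skip
  S → S b: FIRST \ {ε} = { 'b', 'x' } — overlaps FOLLOW(S) on { 'b' }: CONFLICT

D has no nullable alternative, so no FIRST/FOLLOW check is needed there.

So the grammar has 1 FIRST/FOLLOW conflict (marked CONFLICT above).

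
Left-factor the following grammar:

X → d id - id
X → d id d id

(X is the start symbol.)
Left-factoring transforms A → αβ₁ | αβ₂ into A → αA' and A' → β₁ | β₂
(α is the longest common prefix among the alternatives). Repeat until
no nonterminal has two alternatives with a common prefix.

Round 1: X has alternatives sharing prefix 'd id'. Introduce X': X → d id X'
  Add: X' → - id
  Add: X' → d id

No remaining common prefixes — done.

Resulting grammar:
X → d id X'
X' → - id
X' → d id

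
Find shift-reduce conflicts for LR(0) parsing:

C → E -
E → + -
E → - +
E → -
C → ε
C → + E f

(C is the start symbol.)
Augment with C' → C and build the canonical LR(0) collection (I0 = CLOSURE({[C' → . C]}), then GOTO on every symbol after a dot until no new states appear). It has 12 states:
  I0: { [C → . + E f], [C → . E -], [C → .], [C' → . C], [E → . + -], [E → . - +], [E → . -] }  — shift, reduce
  I1: { [C → + . E f], [E → + . -], [E → . + -], [E → . - +], [E → . -] }  — shift
  I2: { [E → - . +], [E → - .] }  — shift, reduce
  I3: { [C' → C .] }  — accept
  I4: { [C → E . -] }  — shift
  I5: { [C → E - .] }  — reduce
  I6: { [E → - + .] }  — reduce
  I7: { [E → + . -] }  — shift
  I8: { [E → + - .], [E → - . +], [E → - .] }  — shift, 2 reduces
  I9: { [C → + E . f] }  — shift
  I10: { [C → + E f .] }  — reduce
  I11: { [E → + - .] }  — reduce

I0 contains reduce item [C → .] and shift items [C → . + E f], [E → . + -], [E → . -], [E → . - +] — shift-reduce conflict.
I2 contains reduce item [E → - .] and shift item [E → - . +] — shift-reduce conflict.
I8 contains reduce items [E → + - .], [E → - .] and shift item [E → - . +] — shift-reduce conflict.

Answer: Yes — I0: [C → .] vs [C → . + E f]; I2: [E → - .] vs [E → - . +]; I8: [E → + - .] vs [E → - . +]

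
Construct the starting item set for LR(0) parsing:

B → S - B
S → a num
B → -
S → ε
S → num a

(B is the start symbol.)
First, augment the grammar with B' → B
I₀ = CLOSURE({ [B' → . B] }):
  [B' → . B] has the dot before B: add [B → . S - B], [B → . -]
  [B → . S - B] has the dot before S: add [S → . a num], [S → .], [S → . num a]
No further items can be added.

I₀ = { [B → . -], [B → . S - B], [B' → . B], [S → . a num], [S → . num a], [S → .] }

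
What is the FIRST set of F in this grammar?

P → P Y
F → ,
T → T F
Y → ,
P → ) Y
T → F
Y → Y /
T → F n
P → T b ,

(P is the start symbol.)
{ ',' }

To compute FIRST(F), examine every production with F on the left-hand side, reading each right-hand side left to right until a non-nullable symbol is reached.

From F → ,:
  - ',' is a terminal: add ',' and stop

Collecting: FIRST(F) = { ',' }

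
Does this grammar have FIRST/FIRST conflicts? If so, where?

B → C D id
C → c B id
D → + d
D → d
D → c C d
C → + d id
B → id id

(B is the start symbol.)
No FIRST/FIRST conflicts.

A FIRST/FIRST conflict occurs when two productions N → α and N → β for the same non-terminal have FIRST(α) ∩ FIRST(β) ≠ ∅ (with ε ∈ FIRST of a nullable right-hand side, so two nullable alternatives also conflict).

FIRST sets of the non-terminals at (or reachable through a nullable prefix from) the front of some alternative:
  FIRST(C) = { '+', 'c' }

Productions for B:
  B → C D id: FIRST = { '+', 'c' }
  B → id id: FIRST = { 'id' }
Productions for C:
  C → c B id: FIRST = { 'c' }
  C → + d id: FIRST = { '+' }
Productions for D:
  D → + d: FIRST = { '+' }
  D → d: FIRST = { 'd' }
  D → c C d: FIRST = { 'c' }

All alternatives of each non-terminal have pairwise disjoint FIRST sets.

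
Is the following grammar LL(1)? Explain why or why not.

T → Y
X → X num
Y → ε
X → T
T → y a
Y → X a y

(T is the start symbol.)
A grammar is LL(1) if for each non-terminal N with multiple productions, the predict sets of those productions are pairwise disjoint, where PREDICT(N → α) = (FIRST(α) \ {ε}) ∪ (FOLLOW(N) if α ⇒* ε).

Relevant sets:
  FIRST(Y) = { 'a', 'num', 'y', ε }
  FIRST(X) = { 'a', 'num', 'y', ε }
  FIRST(T) = { 'a', 'num', 'y', ε }
  FOLLOW(T) = { $, 'a', 'num' }
  FOLLOW(X) = { 'a', 'num' }
  FOLLOW(Y) = { $, 'a', 'num' }

For T:
  PREDICT(T → Y) = { $, 'a', 'num', 'y' }
  PREDICT(T → y a) = { 'y' }
For X:
  PREDICT(X → X num) = { 'a', 'num', 'y' }
  PREDICT(X → T) = { 'a', 'num', 'y' }
For Y:
  PREDICT(Y → ε) = { $, 'a', 'num' }
  PREDICT(Y → X a y) = { 'a', 'num', 'y' }

Conflict found: Predict set conflict for T: { 'y' }
The grammar is NOT LL(1).

Answer: No. Predict set conflict for T: { 'y' }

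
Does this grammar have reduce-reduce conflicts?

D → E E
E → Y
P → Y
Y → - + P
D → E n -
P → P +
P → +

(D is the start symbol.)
A reduce-reduce conflict occurs when an LR(0) state has two complete items [A → α .] and [B → β .] — both call for a reduction, and with no lookahead the parser cannot choose between them.

Augment with D' → D and build the canonical LR(0) collection (I0 = CLOSURE({[D' → . D]}), then GOTO on every symbol after a dot until no new states appear). It has 13 states:
  I0: { [D → . E E], [D → . E n -], [D' → . D], [E → . Y], [Y → . - + P] }  — shift
  I1: { [Y → - . + P] }  — shift
  I2: { [D' → D .] }  — accept
  I3: { [D → E . E], [D → E . n -], [E → . Y], [Y → . - + P] }  — shift
  I4: { [E → Y .] }  — reduce
  I5: { [D → E E .] }  — reduce
  I6: { [D → E n . -] }  — shift
  I7: { [D → E n - .] }  — reduce
  I8: { [P → . +], [P → . P +], [P → . Y], [Y → - + . P], [Y → . - + P] }  — shift
  I9: { [P → + .] }  — reduce
  I10: { [P → P . +], [Y → - + P .] }  — shift, reduce
  I11: { [P → Y .] }  — reduce
  I12: { [P → P + .] }  — reduce

No state contains more than one complete item.

Answer: No reduce-reduce conflicts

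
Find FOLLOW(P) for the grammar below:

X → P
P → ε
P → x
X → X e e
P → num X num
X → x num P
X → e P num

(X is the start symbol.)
To compute FOLLOW(P), find every occurrence of P on a right-hand side N → α P β: add FIRST(β) \ {ε}, and if β is empty or nullable also add FOLLOW(N). Iterate to a fixed point.

In X → P: P is at the end, add FOLLOW(X)
In X → x num P: P is at the end, add FOLLOW(X)
In X → e P num: P is followed by num, add FIRST(num) \ {ε} = { 'num' }

The FOLLOW sets referred to above (computed the same way, to a fixed point):
  FOLLOW(X) = { $, 'e', 'num' }

Taking the union: FOLLOW(P) = { $, 'e', 'num' }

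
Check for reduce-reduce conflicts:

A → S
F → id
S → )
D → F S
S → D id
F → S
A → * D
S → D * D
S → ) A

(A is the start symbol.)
A reduce-reduce conflict occurs when an LR(0) state has two complete items [A → α .] and [B → β .] — both call for a reduction, and with no lookahead the parser cannot choose between them.

Augment with A' → A and build the canonical LR(0) collection (I0 = CLOSURE({[A' → . A]}), then GOTO on every symbol after a dot until no new states appear). It has 15 states:
  I0: { [A → . * D], [A → . S], [A' → . A], [D → . F S], [F → . S], [F → . id], [S → . ) A], [S → . )], [S → . D * D], [S → . D id] }  — shift
  I1: { [A → . * D], [A → . S], [D → . F S], [F → . S], [F → . id], [S → ) . A], [S → ) .], [S → . ) A], [S → . )], [S → . D * D], [S → . D id] }  — shift, reduce
  I2: { [A → * . D], [D → . F S], [F → . S], [F → . id], [S → . ) A], [S → . )], [S → . D * D], [S → . D id] }  — shift
  I3: { [A' → A .] }  — accept
  I4: { [S → D . * D], [S → D . id] }  — shift
  I5: { [D → . F S], [D → F . S], [F → . S], [F → . id], [S → . ) A], [S → . )], [S → . D * D], [S → . D id] }  — shift
  I6: { [A → S .], [F → S .] }  — 2 reduces
  I7: { [F → id .] }  — reduce
  I8: { [D → F S .], [F → S .] }  — 2 reduces
  I9: { [D → . F S], [F → . S], [F → . id], [S → . ) A], [S → . )], [S → . D * D], [S → . D id], [S → D * . D] }  — shift
  I10: { [S → D id .] }  — reduce
  I11: { [S → D * D .], [S → D . * D], [S → D . id] }  — shift, reduce
  I12: { [F → S .] }  — reduce
  I13: { [A → * D .], [S → D . * D], [S → D . id] }  — shift, reduce
  I14: { [S → ) A .] }  — reduce

I6 contains complete items [A → S .], [F → S .] — reduce-reduce conflict.
I8 contains complete items [D → F S .], [F → S .] — reduce-reduce conflict.

Answer: Yes — I6: [A → S .] vs [F → S .]; I8: [D → F S .] vs [F → S .]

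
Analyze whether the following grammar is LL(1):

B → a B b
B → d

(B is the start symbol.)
Yes, the grammar is LL(1).

For B:
  PREDICT(B → a B b) = { 'a' }
  PREDICT(B → d) = { 'd' }

All predict sets are disjoint. The grammar IS LL(1).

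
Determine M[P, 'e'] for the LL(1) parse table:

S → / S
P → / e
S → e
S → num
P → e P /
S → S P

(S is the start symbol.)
To find M[P, 'e'], we find productions for P where 'e' is in the predict set (PREDICT(N → α) = (FIRST(α) \ {ε}) ∪ (FOLLOW(N) if α ⇒* ε)).

P → / e: PREDICT = { '/' }
P → e P /: PREDICT = { 'e' }
  'e' is in predict set, so this production goes in M[P, 'e']

M[P, 'e'] = P → e P /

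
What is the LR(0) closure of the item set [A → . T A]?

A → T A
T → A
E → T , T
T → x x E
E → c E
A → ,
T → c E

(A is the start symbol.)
Start with: [A → . T A]
  [A → . T A] has the dot before T: add [T → . A], [T → . x x E], [T → . c E]
  [T → . A] has the dot before A: add [A → . ,]
No further items can be added.

CLOSURE = { [A → . ,], [A → . T A], [T → . A], [T → . c E], [T → . x x E] }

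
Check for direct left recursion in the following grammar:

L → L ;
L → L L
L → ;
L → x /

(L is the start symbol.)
Direct left recursion occurs when N → N α for some non-terminal N (the right-hand side begins with the left-hand side itself).

L → L ;: LEFT RECURSIVE (starts with L)
L → L L: LEFT RECURSIVE (starts with L)
L → ;: starts with ';'
L → x /: starts with x

The grammar has direct left recursion on: L.

Answer: Yes, L is left-recursive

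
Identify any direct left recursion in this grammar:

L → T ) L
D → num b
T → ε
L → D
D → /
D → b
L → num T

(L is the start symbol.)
L → T ) L: starts with T
D → num b: starts with num
T → ε: starts with ε
L → D: starts with D
D → /: starts with '/'
D → b: starts with b
L → num T: starts with num

No direct left recursion found.

Answer: No direct left recursion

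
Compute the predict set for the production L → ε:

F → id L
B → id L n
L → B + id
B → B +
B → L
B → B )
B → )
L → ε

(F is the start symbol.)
PREDICT(L → ε) = (FIRST(RHS) \ {ε}) ∪ (FOLLOW(L) if ε ∈ FIRST(RHS), i.e. RHS ⇒* ε)
The right-hand side is ε (FIRST(ε) = { ε }), so the predict set is FOLLOW(L) = { $, ')', '+', 'n' }
PREDICT(L → ε) = { $, ')', '+', 'n' }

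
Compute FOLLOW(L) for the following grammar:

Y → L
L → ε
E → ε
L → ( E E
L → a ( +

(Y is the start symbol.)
{ $ }

To compute FOLLOW(L), find every occurrence of L on a right-hand side N → α L β: add FIRST(β) \ {ε}, and if β is empty or nullable also add FOLLOW(N). Iterate to a fixed point.

In Y → L: L is at the end, add FOLLOW(Y)

The FOLLOW sets referred to above (computed the same way, to a fixed point):
  FOLLOW(Y) = { $ }

Taking the union: FOLLOW(L) = { $ }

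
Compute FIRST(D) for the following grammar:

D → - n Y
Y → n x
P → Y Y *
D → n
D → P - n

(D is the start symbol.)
FIRST sets of the other non-terminals involved (by the same procedure, iterated to a fixed point):
  FIRST(P) = { 'n' }

From D → - n Y:
  - '-' is a terminal: add '-' and stop
From D → n:
  - n is a terminal: add 'n' and stop
From D → P - n:
  - P is a non-terminal: add FIRST(P) \ {ε} = { 'n' }
    P is not nullable, so stop

Collecting: FIRST(D) = { '-', 'n' }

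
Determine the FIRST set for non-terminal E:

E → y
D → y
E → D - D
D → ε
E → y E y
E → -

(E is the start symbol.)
{ '-', 'y' }

To compute FIRST(E), examine every production with E on the left-hand side, reading each right-hand side left to right until a non-nullable symbol is reached.

FIRST sets of the other non-terminals involved (by the same procedure, iterated to a fixed point):
  FIRST(D) = { 'y', ε }

From E → y:
  - y is a terminal: add 'y' and stop
From E → D - D:
  - D is a non-terminal: add FIRST(D) \ {ε} = { 'y' }
    D is nullable, so continue to the next symbol
  - '-' is a terminal: add '-' and stop
From E → y E y:
  - y is a terminal: add 'y' and stop
From E → -:
  - '-' is a terminal: add '-' and stop

Collecting: FIRST(E) = { '-', 'y' }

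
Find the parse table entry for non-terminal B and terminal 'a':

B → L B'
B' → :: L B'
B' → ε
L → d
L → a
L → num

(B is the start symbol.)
To find M[B, 'a'], we find productions for B where 'a' is in the predict set (PREDICT(N → α) = (FIRST(α) \ {ε}) ∪ (FOLLOW(N) if α ⇒* ε)).

Relevant sets:
  FIRST(L) = { 'a', 'd', 'num' }

B → L B': PREDICT = { 'a', 'd', 'num' }
  'a' is in predict set, so this production goes in M[B, 'a']

M[B, 'a'] = B → L B'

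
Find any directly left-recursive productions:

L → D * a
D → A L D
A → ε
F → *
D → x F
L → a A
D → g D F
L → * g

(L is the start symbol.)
L → D * a: starts with D
D → A L D: starts with A
A → ε: starts with ε
F → *: starts with '*'
D → x F: starts with x
L → a A: starts with a
D → g D F: starts with g
L → * g: starts with '*'

No direct left recursion found.

Answer: No direct left recursion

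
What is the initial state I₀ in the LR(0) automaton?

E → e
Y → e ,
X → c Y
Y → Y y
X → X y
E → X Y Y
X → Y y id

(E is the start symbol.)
First, augment the grammar with E' → E
I₀ = CLOSURE({ [E' → . E] }):
  [E' → . E] has the dot before E: add [E → . e], [E → . X Y Y]
  [E → . X Y Y] has the dot before X: add [X → . c Y], [X → . X y], [X → . Y y id]
  [X → . Y y id] has the dot before Y: add [Y → . e ,], [Y → . Y y]
No further items can be added.

I₀ = { [E → . X Y Y], [E → . e], [E' → . E], [X → . X y], [X → . Y y id], [X → . c Y], [Y → . Y y], [Y → . e ,] }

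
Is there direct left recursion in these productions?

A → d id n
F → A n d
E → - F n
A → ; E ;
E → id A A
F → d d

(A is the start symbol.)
Direct left recursion occurs when N → N α for some non-terminal N (the right-hand side begins with the left-hand side itself).

A → d id n: starts with d
F → A n d: starts with A
E → - F n: starts with '-'
A → ; E ;: starts with ';'
E → id A A: starts with id
F → d d: starts with d

No direct left recursion found.

Answer: No direct left recursion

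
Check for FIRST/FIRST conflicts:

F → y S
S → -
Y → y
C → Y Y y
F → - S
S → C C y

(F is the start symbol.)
No FIRST/FIRST conflicts.

A FIRST/FIRST conflict occurs when two productions N → α and N → β for the same non-terminal have FIRST(α) ∩ FIRST(β) ≠ ∅ (with ε ∈ FIRST of a nullable right-hand side, so two nullable alternatives also conflict).

FIRST sets of the non-terminals at (or reachable through a nullable prefix from) the front of some alternative:
  FIRST(C) = { 'y' }

Productions for F:
  F → y S: FIRST = { 'y' }
  F → - S: FIRST = { '-' }
Productions for S:
  S → -: FIRST = { '-' }
  S → C C y: FIRST = { 'y' }
Y, C have only one production, so no FIRST/FIRST conflict is possible there.

All alternatives of each non-terminal have pairwise disjoint FIRST sets.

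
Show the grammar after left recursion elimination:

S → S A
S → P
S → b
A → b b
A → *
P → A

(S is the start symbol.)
S is directly left-recursive. The standard transformation for
  A → A α₁ | ... | A α_m | β₁ | ... | β_n
is
  A  → β₁ A' | ... | β_n A'
  A' → α₁ A' | ... | α_m A' | ε

S → P becomes S → P S'
S → b becomes S → b S'
S → S A becomes S' → A S'
Add S' → ε

Productions for other non-terminals are unchanged:
  A → b b
  A → *
  P → A

Resulting grammar:
S → P S'
S → b S'
S' → A S'
S' → ε
A → b b
A → *
P → A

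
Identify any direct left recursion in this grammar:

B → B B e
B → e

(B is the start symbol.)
Yes, B is left-recursive

Direct left recursion occurs when N → N α for some non-terminal N (the right-hand side begins with the left-hand side itself).

B → B B e: LEFT RECURSIVE (starts with B)
B → e: starts with e

The grammar has direct left recursion on: B.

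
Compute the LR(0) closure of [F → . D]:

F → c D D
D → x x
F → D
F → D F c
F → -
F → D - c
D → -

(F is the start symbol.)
{ [D → . -], [D → . x x], [F → . D] }

Start with: [F → . D]
  [F → . D] has the dot before D: add [D → . x x], [D → . -]
No further items can be added.

CLOSURE = { [D → . -], [D → . x x], [F → . D] }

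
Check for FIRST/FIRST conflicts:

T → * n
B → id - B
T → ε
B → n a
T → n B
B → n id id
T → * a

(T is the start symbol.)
Yes. T → '*' n / T → '*' a on { '*' }; B → n a / B → n id id on { 'n' }

A FIRST/FIRST conflict occurs when two productions N → α and N → β for the same non-terminal have FIRST(α) ∩ FIRST(β) ≠ ∅ (with ε ∈ FIRST of a nullable right-hand side, so two nullable alternatives also conflict).

Productions for T:
  T → * n: FIRST = { '*' }
  T → ε: FIRST = { ε }
  T → n B: FIRST = { 'n' }
  T → * a: FIRST = { '*' }
Productions for B:
  B → id - B: FIRST = { 'id' }
  B → n a: FIRST = { 'n' }
  B → n id id: FIRST = { 'n' }

Conflict for T: T → * n and T → * a
  Overlap: { '*' }
Conflict for B: B → n a and B → n id id
  Overlap: { 'n' }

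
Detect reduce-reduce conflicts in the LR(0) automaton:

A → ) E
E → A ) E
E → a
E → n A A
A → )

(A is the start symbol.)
No reduce-reduce conflicts

A reduce-reduce conflict occurs when an LR(0) state has two complete items [A → α .] and [B → β .] — both call for a reduction, and with no lookahead the parser cannot choose between them.

Augment with A' → A and build the canonical LR(0) collection (I0 = CLOSURE({[A' → . A]}), then GOTO on every symbol after a dot until no new states appear). It has 11 states:
  I0: { [A → . ) E], [A → . )], [A' → . A] }  — shift
  I1: { [A → ) . E], [A → ) .], [A → . ) E], [A → . )], [E → . A ) E], [E → . a], [E → . n A A] }  — shift, reduce
  I2: { [A' → A .] }  — accept
  I3: { [E → A . ) E] }  — shift
  I4: { [A → ) E .] }  — reduce
  I5: { [E → a .] }  — reduce
  I6: { [A → . ) E], [A → . )], [E → n . A A] }  — shift
  I7: { [A → . ) E], [A → . )], [E → n A . A] }  — shift
  I8: { [E → n A A .] }  — reduce
  I9: { [A → . ) E], [A → . )], [E → . A ) E], [E → . a], [E → . n A A], [E → A ) . E] }  — shift
  I10: { [E → A ) E .] }  — reduce

No state contains more than one complete item.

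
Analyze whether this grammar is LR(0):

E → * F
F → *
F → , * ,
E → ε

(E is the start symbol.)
No. Shift-reduce conflict between [E → .] and [E → . * F]

Augment with E' → E and build the canonical LR(0) collection (I0 = CLOSURE({[E' → . E]}), then GOTO on every symbol after a dot until no new states appear). It has 8 states:
  I0: { [E → . * F], [E → .], [E' → . E] }  — shift, reduce
  I1: { [E → * . F], [F → . *], [F → . , * ,] }  — shift
  I2: { [E' → E .] }  — accept
  I3: { [F → * .] }  — reduce
  I4: { [F → , . * ,] }  — shift
  I5: { [E → * F .] }  — reduce
  I6: { [F → , * . ,] }  — shift
  I7: { [F → , * , .] }  — reduce

Conflict in state I0:
  Shift-reduce conflict between [E → .] and [E → . * F]
So the grammar is NOT LR(0).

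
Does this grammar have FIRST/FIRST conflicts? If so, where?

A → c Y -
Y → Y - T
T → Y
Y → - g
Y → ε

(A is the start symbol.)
Yes. Y → Y '-' T / Y → '-' g on { '-' }

A FIRST/FIRST conflict occurs when two productions N → α and N → β for the same non-terminal have FIRST(α) ∩ FIRST(β) ≠ ∅ (with ε ∈ FIRST of a nullable right-hand side, so two nullable alternatives also conflict).

FIRST sets of the non-terminals at (or reachable through a nullable prefix from) the front of some alternative:
  FIRST(Y) = { '-', ε }

Productions for Y:
  Y → Y - T: FIRST = { '-' }
  Y → - g: FIRST = { '-' }
  Y → ε: FIRST = { ε }
A, T have only one production, so no FIRST/FIRST conflict is possible there.

Conflict for Y: Y → Y - T and Y → - g
  Overlap: { '-' }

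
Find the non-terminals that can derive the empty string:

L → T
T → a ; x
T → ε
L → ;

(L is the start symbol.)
{ 'L', 'T' }

ε-productions: T → ε
So T is immediately nullable.
L → T: every symbol on the right is nullable, so L is nullable too.
Every non-terminal is now nullable.
Nullable = { 'L', 'T' }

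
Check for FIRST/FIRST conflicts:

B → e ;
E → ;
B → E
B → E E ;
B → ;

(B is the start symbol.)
A FIRST/FIRST conflict occurs when two productions N → α and N → β for the same non-terminal have FIRST(α) ∩ FIRST(β) ≠ ∅ (with ε ∈ FIRST of a nullable right-hand side, so two nullable alternatives also conflict).

FIRST sets of the non-terminals at (or reachable through a nullable prefix from) the front of some alternative:
  FIRST(E) = { ';' }

Productions for B:
  B → e ;: FIRST = { 'e' }
  B → E: FIRST = { ';' }
  B → E E ;: FIRST = { ';' }
  B → ;: FIRST = { ';' }
E has only one production, so no FIRST/FIRST conflict is possible there.

Conflict for B: B → E and B → E E ;
  Overlap: { ';' }
Conflict for B: B → E and B → ;
  Overlap: { ';' }
Conflict for B: B → E E ; and B → ;
  Overlap: { ';' }

Answer: Yes. B → E / B → E E ';' on { ';' }; B → E / B → ';' on { ';' }; B → E E ';' / B → ';' on { ';' }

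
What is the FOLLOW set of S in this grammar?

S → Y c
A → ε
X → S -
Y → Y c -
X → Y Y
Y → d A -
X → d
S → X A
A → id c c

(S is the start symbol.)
{ $, '-' }

S is the start symbol, so $ ∈ FOLLOW(S).
In X → S -: S is followed by '-', add FIRST('-') \ {ε} = { '-' }

Taking the union: FOLLOW(S) = { $, '-' }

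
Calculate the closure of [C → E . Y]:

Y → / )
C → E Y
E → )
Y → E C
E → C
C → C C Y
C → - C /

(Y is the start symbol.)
{ [C → . - C /], [C → . C C Y], [C → . E Y], [C → E . Y], [E → . )], [E → . C], [Y → . / )], [Y → . E C] }

To compute CLOSURE, for each item [A → α.Bβ] where B is a non-terminal, add [B → .γ] for all productions B → γ; repeat for the newly added items until nothing changes.

Start with: [C → E . Y]
  [C → E . Y] has the dot before Y: add [Y → . / )], [Y → . E C]
  [Y → . E C] has the dot before E: add [E → . )], [E → . C]
  [E → . C] has the dot before C: add [C → . E Y], [C → . C C Y], [C → . - C /]
No further items can be added.

CLOSURE = { [C → . - C /], [C → . C C Y], [C → . E Y], [C → E . Y], [E → . )], [E → . C], [Y → . / )], [Y → . E C] }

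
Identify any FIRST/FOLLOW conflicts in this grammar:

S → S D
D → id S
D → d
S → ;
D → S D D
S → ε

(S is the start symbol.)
A FIRST/FOLLOW conflict occurs when a non-terminal N has a nullable alternative N → β (β ⇒* ε) and another alternative N → α with FIRST(α) ∩ FOLLOW(N) ≠ ∅: on such a lookahead the parser cannot decide between expanding α and letting N vanish via β.

Nullable non-terminals: S.
FIRST sets used below: FIRST(S) = { ';', 'd', 'id', ε }, FIRST(D) = { ';', 'd', 'id' }

S: nullable alternative(s) S → ε; FOLLOW(S) = { $, ';', 'd', 'id' }
  S → S D: FIRST \ {ε} = { ';', 'd', 'id' } — overlaps FOLLOW(S) on { ';', 'd', 'id' }: CONFLICT
  S → ;: FIRST \ {ε} = { ';' } — overlaps FOLLOW(S) on { ';' }: CONFLICT
  S → ε: FIRST \ {ε} = { } — this is the only nullable alternative, skip

D has no nullable alternative, so no FIRST/FOLLOW check is needed there.

So the grammar has 2 FIRST/FOLLOW conflicts (marked CONFLICT above).

Answer: Yes. S → S D with FOLLOW(S) on { ';', 'd', 'id' }; S → ';' with FOLLOW(S) on { ';' }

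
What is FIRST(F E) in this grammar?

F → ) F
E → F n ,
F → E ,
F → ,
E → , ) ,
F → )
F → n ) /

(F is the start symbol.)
{ ')', ',', 'n' }

FIRST sets of the non-terminals involved (from the grammar, by fixed-point iteration):
  FIRST(F) = { ')', ',', 'n' }

To compute FIRST(F E), process the symbols left to right:
Symbol F is a non-terminal. Add FIRST(F) \ {ε} = { ')', ',', 'n' }
F is not nullable (ε ∉ FIRST(F)), so stop here.
FIRST(F E) = { ')', ',', 'n' }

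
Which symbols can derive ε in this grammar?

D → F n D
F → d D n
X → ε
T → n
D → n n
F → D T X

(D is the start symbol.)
{ 'X' }

ε-productions: X → ε
So X is immediately nullable.
No further non-terminal can be added: every production for the remaining non-terminals contains a terminal or a non-nullable non-terminal.
Nullable = { 'X' }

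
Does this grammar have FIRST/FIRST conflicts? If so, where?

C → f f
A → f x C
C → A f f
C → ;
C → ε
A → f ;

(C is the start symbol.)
Yes. C → f f / C → A f f on { 'f' }; A → f x C / A → f ';' on { 'f' }

A FIRST/FIRST conflict occurs when two productions N → α and N → β for the same non-terminal have FIRST(α) ∩ FIRST(β) ≠ ∅ (with ε ∈ FIRST of a nullable right-hand side, so two nullable alternatives also conflict).

FIRST sets of the non-terminals at (or reachable through a nullable prefix from) the front of some alternative:
  FIRST(A) = { 'f' }

Productions for C:
  C → f f: FIRST = { 'f' }
  C → A f f: FIRST = { 'f' }
  C → ;: FIRST = { ';' }
  C → ε: FIRST = { ε }
Productions for A:
  A → f x C: FIRST = { 'f' }
  A → f ;: FIRST = { 'f' }

Conflict for C: C → f f and C → A f f
  Overlap: { 'f' }
Conflict for A: A → f x C and A → f ;
  Overlap: { 'f' }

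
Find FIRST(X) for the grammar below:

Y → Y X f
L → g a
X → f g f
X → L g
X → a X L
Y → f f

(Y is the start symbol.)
To compute FIRST(X), examine every production with X on the left-hand side, reading each right-hand side left to right until a non-nullable symbol is reached.

FIRST sets of the other non-terminals involved (by the same procedure, iterated to a fixed point):
  FIRST(L) = { 'g' }

From X → f g f:
  - f is a terminal: add 'f' and stop
From X → L g:
  - L is a non-terminal: add FIRST(L) \ {ε} = { 'g' }
    L is not nullable, so stop
From X → a X L:
  - a is a terminal: add 'a' and stop

Collecting: FIRST(X) = { 'a', 'f', 'g' }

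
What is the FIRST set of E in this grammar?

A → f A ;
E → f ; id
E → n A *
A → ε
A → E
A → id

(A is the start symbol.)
From E → f ; id:
  - f is a terminal: add 'f' and stop
From E → n A *:
  - n is a terminal: add 'n' and stop

Collecting: FIRST(E) = { 'f', 'n' }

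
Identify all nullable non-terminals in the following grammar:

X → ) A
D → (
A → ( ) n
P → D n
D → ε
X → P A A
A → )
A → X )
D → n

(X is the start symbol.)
A non-terminal is nullable if it can derive ε (the empty string): either it has an ε-production, or it has a production whose right-hand side consists entirely of nullable non-terminals.

ε-productions: D → ε
So D is immediately nullable.
No further non-terminal can be added: every production for the remaining non-terminals contains a terminal or a non-nullable non-terminal.
Nullable = { 'D' }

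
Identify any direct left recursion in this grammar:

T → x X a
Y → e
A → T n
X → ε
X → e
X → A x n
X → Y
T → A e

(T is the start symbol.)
T → x X a: starts with x
Y → e: starts with e
A → T n: starts with T
X → ε: starts with ε
X → e: starts with e
X → A x n: starts with A
X → Y: starts with Y
T → A e: starts with A

No direct left recursion found.

Answer: No direct left recursion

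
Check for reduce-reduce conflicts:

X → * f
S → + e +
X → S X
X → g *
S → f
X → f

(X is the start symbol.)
A reduce-reduce conflict occurs when an LR(0) state has two complete items [A → α .] and [B → β .] — both call for a reduction, and with no lookahead the parser cannot choose between them.

Augment with X' → X and build the canonical LR(0) collection (I0 = CLOSURE({[X' → . X]}), then GOTO on every symbol after a dot until no new states appear). It has 12 states:
  I0: { [S → . + e +], [S → . f], [X → . * f], [X → . S X], [X → . f], [X → . g *], [X' → . X] }  — shift
  I1: { [X → * . f] }  — shift
  I2: { [S → + . e +] }  — shift
  I3: { [S → . + e +], [S → . f], [X → . * f], [X → . S X], [X → . f], [X → . g *], [X → S . X] }  — shift
  I4: { [X' → X .] }  — accept
  I5: { [S → f .], [X → f .] }  — 2 reduces
  I6: { [X → g . *] }  — shift
  I7: { [X → g * .] }  — reduce
  I8: { [X → S X .] }  — reduce
  I9: { [S → + e . +] }  — shift
  I10: { [S → + e + .] }  — reduce
  I11: { [X → * f .] }  — reduce

I5 contains complete items [S → f .], [X → f .] — reduce-reduce conflict.

Answer: Yes — I5: [S → f .] vs [X → f .]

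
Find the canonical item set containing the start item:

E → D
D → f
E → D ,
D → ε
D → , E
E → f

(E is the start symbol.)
{ [D → . , E], [D → . f], [D → .], [E → . D ,], [E → . D], [E → . f], [E' → . E] }

First, augment the grammar with E' → E
I₀ = CLOSURE({ [E' → . E] }):
  [E' → . E] has the dot before E: add [E → . D], [E → . D ,], [E → . f]
  [E → . D] has the dot before D: add [D → . f], [D → .], [D → . , E]
No further items can be added.

I₀ = { [D → . , E], [D → . f], [D → .], [E → . D ,], [E → . D], [E → . f], [E' → . E] }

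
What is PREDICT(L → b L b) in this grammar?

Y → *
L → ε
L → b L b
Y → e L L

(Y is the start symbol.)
PREDICT(L → b L b) = (FIRST(RHS) \ {ε}) ∪ (FOLLOW(L) if ε ∈ FIRST(RHS), i.e. RHS ⇒* ε)
FIRST(b L b) = { 'b' }
ε ∉ FIRST(b L b), so FOLLOW(L) is not added.
PREDICT(L → b L b) = { 'b' }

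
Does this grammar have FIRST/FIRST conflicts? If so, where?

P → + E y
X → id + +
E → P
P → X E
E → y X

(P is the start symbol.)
No FIRST/FIRST conflicts.

FIRST sets of the non-terminals at (or reachable through a nullable prefix from) the front of some alternative:
  FIRST(X) = { 'id' }
  FIRST(P) = { '+', 'id' }

Productions for P:
  P → + E y: FIRST = { '+' }
  P → X E: FIRST = { 'id' }
Productions for E:
  E → P: FIRST = { '+', 'id' }
  E → y X: FIRST = { 'y' }
X has only one production, so no FIRST/FIRST conflict is possible there.

All alternatives of each non-terminal have pairwise disjoint FIRST sets.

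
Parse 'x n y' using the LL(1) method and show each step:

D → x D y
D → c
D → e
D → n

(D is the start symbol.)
Stack is shown with the top on the left.

Stack    Input    Action
------------------------
D $      x n y $  output D → x D y
x D y $  x n y $  match 'x'
D y $    n y $    output D → n
n y $    n y $    match 'n'
y $      y $      match 'y'
$        $        accept

The string is accepted.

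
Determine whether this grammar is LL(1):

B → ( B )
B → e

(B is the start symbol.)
Yes, the grammar is LL(1).

A grammar is LL(1) if for each non-terminal N with multiple productions, the predict sets of those productions are pairwise disjoint, where PREDICT(N → α) = (FIRST(α) \ {ε}) ∪ (FOLLOW(N) if α ⇒* ε).

For B:
  PREDICT(B → '(' B ')') = { '(' }
  PREDICT(B → e) = { 'e' }

All predict sets are disjoint. The grammar IS LL(1).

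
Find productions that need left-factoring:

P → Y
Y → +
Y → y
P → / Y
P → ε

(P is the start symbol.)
No, left-factoring is not needed

Left-factoring is needed when two productions for the same non-terminal
share a common prefix on the right-hand side.

Productions for P:
  P → Y
  P → / Y
  P → ε
Productions for Y:
  Y → +
  Y → y

No common prefixes found.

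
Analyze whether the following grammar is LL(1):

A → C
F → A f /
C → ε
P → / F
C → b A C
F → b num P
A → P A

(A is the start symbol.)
A grammar is LL(1) if for each non-terminal N with multiple productions, the predict sets of those productions are pairwise disjoint, where PREDICT(N → α) = (FIRST(α) \ {ε}) ∪ (FOLLOW(N) if α ⇒* ε).

Relevant sets:
  FIRST(C) = { 'b', ε }
  FIRST(P) = { '/' }
  FIRST(A) = { '/', 'b', ε }
  FOLLOW(A) = { $, 'b', 'f' }
  FOLLOW(C) = { $, 'b', 'f' }

For A:
  PREDICT(A → C) = { $, 'b', 'f' }
  PREDICT(A → P A) = { '/' }
For F:
  PREDICT(F → A f '/') = { '/', 'b', 'f' }
  PREDICT(F → b num P) = { 'b' }
For C:
  PREDICT(C → ε) = { $, 'b', 'f' }
  PREDICT(C → b A C) = { 'b' }
P has a single production, so nothing to check there.

Conflict found: Predict set conflict for F: { 'b' }
The grammar is NOT LL(1).

Answer: No. Predict set conflict for F: { 'b' }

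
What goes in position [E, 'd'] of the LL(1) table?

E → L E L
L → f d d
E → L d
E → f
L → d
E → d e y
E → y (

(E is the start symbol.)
E → L E L, E → L d, E → d e y

To find M[E, 'd'], we find productions for E where 'd' is in the predict set (PREDICT(N → α) = (FIRST(α) \ {ε}) ∪ (FOLLOW(N) if α ⇒* ε)).

Relevant sets:
  FIRST(L) = { 'd', 'f' }

E → L E L: PREDICT = { 'd', 'f' }
  'd' is in predict set, so this production goes in M[E, 'd']
E → L d: PREDICT = { 'd', 'f' }
  'd' is in predict set, so this production goes in M[E, 'd']
E → f: PREDICT = { 'f' }
E → d e y: PREDICT = { 'd' }
  'd' is in predict set, so this production goes in M[E, 'd']
E → y (: PREDICT = { 'y' }

M[E, 'd'] = E → L E L, E → L d, E → d e y  (a multiply-defined cell — the grammar is not LL(1))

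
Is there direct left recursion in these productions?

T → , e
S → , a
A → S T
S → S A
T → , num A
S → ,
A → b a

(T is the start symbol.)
Yes, S is left-recursive

T → , e: starts with ','
S → , a: starts with ','
A → S T: starts with S
S → S A: LEFT RECURSIVE (starts with S)
T → , num A: starts with ','
S → ,: starts with ','
A → b a: starts with b

The grammar has direct left recursion on: S.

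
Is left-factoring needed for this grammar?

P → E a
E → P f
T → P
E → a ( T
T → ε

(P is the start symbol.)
No, left-factoring is not needed

Left-factoring is needed when two productions for the same non-terminal
share a common prefix on the right-hand side.

Productions for E:
  E → P f
  E → a ( T
Productions for T:
  T → P
  T → ε

No common prefixes found.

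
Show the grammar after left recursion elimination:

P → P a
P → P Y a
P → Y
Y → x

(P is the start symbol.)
P is directly left-recursive. The standard transformation for
  A → A α₁ | ... | A α_m | β₁ | ... | β_n
is
  A  → β₁ A' | ... | β_n A'
  A' → α₁ A' | ... | α_m A' | ε

P → Y becomes P → Y P'
P → P a becomes P' → a P'
P → P Y a becomes P' → Y a P'
Add P' → ε

Productions for other non-terminals are unchanged:
  Y → x

Resulting grammar:
P → Y P'
P' → a P'
P' → Y a P'
P' → ε
Y → x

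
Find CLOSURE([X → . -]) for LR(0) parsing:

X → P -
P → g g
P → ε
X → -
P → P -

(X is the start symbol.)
{ [X → . -] }

To compute CLOSURE, for each item [A → α.Bβ] where B is a non-terminal, add [B → .γ] for all productions B → γ; repeat for the newly added items until nothing changes.

Start with: [X → . -]
The dot precedes the terminal '-', so nothing is added.

CLOSURE = { [X → . -] }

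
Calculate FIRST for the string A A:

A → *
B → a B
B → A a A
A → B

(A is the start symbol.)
{ '*', 'a' }

FIRST sets of the non-terminals involved (from the grammar, by fixed-point iteration):
  FIRST(A) = { '*', 'a' }

To compute FIRST(A A), process the symbols left to right:
Symbol A is a non-terminal. Add FIRST(A) \ {ε} = { '*', 'a' }
A is not nullable (ε ∉ FIRST(A)), so stop here.
FIRST(A A) = { '*', 'a' }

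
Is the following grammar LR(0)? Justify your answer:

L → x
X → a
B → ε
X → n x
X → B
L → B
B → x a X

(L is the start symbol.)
Augment with L' → L and build the canonical LR(0) collection (I0 = CLOSURE({[L' → . L]}), then GOTO on every symbol after a dot until no new states appear). It has 11 states:
  I0: { [B → . x a X], [B → .], [L → . B], [L → . x], [L' → . L] }  — shift, reduce
  I1: { [L → B .] }  — reduce
  I2: { [L' → L .] }  — accept
  I3: { [B → x . a X], [L → x .] }  — shift, reduce
  I4: { [B → . x a X], [B → .], [B → x a . X], [X → . B], [X → . a], [X → . n x] }  — shift, reduce
  I5: { [X → B .] }  — reduce
  I6: { [B → x a X .] }  — reduce
  I7: { [X → a .] }  — reduce
  I8: { [X → n . x] }  — shift
  I9: { [B → x . a X] }  — shift
  I10: { [X → n x .] }  — reduce

Conflict in state I0:
  Shift-reduce conflict between [B → .] and [B → . x a X]
So the grammar is NOT LR(0).

Answer: No. Shift-reduce conflict between [B → .] and [B → . x a X]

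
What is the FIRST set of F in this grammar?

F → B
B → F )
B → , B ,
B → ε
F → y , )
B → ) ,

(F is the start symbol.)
To compute FIRST(F), examine every production with F on the left-hand side, reading each right-hand side left to right until a non-nullable symbol is reached.

FIRST sets of the other non-terminals involved (by the same procedure, iterated to a fixed point):
  FIRST(B) = { ')', ',', 'y', ε }

From F → B:
  - B is a non-terminal: add FIRST(B) \ {ε} = { ')', ',', 'y' }
    B is nullable and nothing follows, so the whole right-hand side can vanish: ε ∈ FIRST(F)
From F → y , ):
  - y is a terminal: add 'y' and stop

Collecting: FIRST(F) = { ')', ',', 'y', ε }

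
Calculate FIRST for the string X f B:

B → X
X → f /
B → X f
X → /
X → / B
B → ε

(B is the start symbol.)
FIRST sets of the non-terminals involved (from the grammar, by fixed-point iteration):
  FIRST(X) = { '/', 'f' }

To compute FIRST(X f B), process the symbols left to right:
Symbol X is a non-terminal. Add FIRST(X) \ {ε} = { '/', 'f' }
X is not nullable (ε ∉ FIRST(X)), so stop here.
FIRST(X f B) = { '/', 'f' }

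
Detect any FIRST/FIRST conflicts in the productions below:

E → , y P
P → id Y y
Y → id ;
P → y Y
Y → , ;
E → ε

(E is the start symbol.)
Productions for E:
  E → , y P: FIRST = { ',' }
  E → ε: FIRST = { ε }
Productions for P:
  P → id Y y: FIRST = { 'id' }
  P → y Y: FIRST = { 'y' }
Productions for Y:
  Y → id ;: FIRST = { 'id' }
  Y → , ;: FIRST = { ',' }

All alternatives of each non-terminal have pairwise disjoint FIRST sets.

Answer: No FIRST/FIRST conflicts.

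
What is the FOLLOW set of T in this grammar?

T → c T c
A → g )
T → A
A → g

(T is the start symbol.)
{ $, 'c' }

To compute FOLLOW(T), find every occurrence of T on a right-hand side N → α T β: add FIRST(β) \ {ε}, and if β is empty or nullable also add FOLLOW(N). Iterate to a fixed point.

T is the start symbol, so $ ∈ FOLLOW(T).
In T → c T c: T is followed by c, add FIRST(c) \ {ε} = { 'c' }

Taking the union: FOLLOW(T) = { $, 'c' }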